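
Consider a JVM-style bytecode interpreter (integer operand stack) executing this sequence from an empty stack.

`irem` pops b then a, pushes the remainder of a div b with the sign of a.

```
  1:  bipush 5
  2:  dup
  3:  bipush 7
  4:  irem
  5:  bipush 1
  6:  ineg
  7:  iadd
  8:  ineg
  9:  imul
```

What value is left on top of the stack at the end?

bipush 5 : [5]
dup      : [5, 5]
bipush 7 : [5, 5, 7]
irem     : [5, 5]
bipush 1 : [5, 5, 1]
ineg     : [5, 5, -1]
iadd     : [5, 4]
ineg     : [5, -4]
imul     : [-20]

-20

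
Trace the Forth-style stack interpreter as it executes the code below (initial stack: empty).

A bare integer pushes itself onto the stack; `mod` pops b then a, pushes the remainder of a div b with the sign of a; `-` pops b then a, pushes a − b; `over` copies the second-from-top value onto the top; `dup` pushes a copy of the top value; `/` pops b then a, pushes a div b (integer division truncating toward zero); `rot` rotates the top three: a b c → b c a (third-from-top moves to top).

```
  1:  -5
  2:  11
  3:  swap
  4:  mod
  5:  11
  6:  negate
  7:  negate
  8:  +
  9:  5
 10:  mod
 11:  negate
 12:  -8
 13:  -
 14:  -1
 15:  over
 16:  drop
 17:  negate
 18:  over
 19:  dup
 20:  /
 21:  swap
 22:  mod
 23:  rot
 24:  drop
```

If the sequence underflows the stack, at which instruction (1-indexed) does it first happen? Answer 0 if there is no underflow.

23

-5      [-5]
11      [-5, 11]
swap    [11, -5]
mod     [1]
11      [1, 11]
negate  [1, -11]
negate  [1, 11]
+       [12]
5       [12, 5]
mod     [2]
negate  [-2]
-8      [-2, -8]
-       [6]
-1      [6, -1]
over    [6, -1, 6]
drop    [6, -1]
negate  [6, 1]
over    [6, 1, 6]
dup     [6, 1, 6, 6]
/       [6, 1, 1]
swap    [6, 1, 1]
mod     [6, 0]
rot  — needs 3 operands, stack has 2 → underflow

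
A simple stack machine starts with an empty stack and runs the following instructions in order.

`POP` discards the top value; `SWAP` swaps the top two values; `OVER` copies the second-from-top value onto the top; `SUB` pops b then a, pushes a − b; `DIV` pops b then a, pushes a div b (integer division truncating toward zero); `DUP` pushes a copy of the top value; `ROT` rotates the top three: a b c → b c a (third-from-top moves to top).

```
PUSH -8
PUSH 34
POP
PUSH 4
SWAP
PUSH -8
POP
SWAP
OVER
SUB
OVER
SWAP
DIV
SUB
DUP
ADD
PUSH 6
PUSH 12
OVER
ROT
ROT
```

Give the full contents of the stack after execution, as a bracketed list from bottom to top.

[-16, 6, 6, 12]

PUSH -8 -> [-8]
PUSH 34 -> [-8, 34]
POP     -> [-8]
PUSH 4  -> [-8, 4]
SWAP    -> [4, -8]
PUSH -8 -> [4, -8, -8]
POP     -> [4, -8]
SWAP    -> [-8, 4]
OVER    -> [-8, 4, -8]
SUB     -> [-8, 12]
OVER    -> [-8, 12, -8]
SWAP    -> [-8, -8, 12]
DIV     -> [-8, 0]
SUB     -> [-8]
DUP     -> [-8, -8]
ADD     -> [-16]
PUSH 6  -> [-16, 6]
PUSH 12 -> [-16, 6, 12]
OVER    -> [-16, 6, 12, 6]
ROT     -> [-16, 12, 6, 6]
ROT     -> [-16, 6, 6, 12]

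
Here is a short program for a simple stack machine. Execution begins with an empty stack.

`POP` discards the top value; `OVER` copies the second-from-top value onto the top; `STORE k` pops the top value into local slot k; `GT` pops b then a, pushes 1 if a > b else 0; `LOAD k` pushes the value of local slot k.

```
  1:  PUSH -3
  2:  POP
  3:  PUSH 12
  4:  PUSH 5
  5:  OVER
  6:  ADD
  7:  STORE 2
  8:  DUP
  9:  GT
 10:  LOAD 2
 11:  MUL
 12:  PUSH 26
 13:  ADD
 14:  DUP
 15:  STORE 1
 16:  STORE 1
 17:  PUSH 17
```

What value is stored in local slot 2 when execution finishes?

PUSH -3  -3
POP      (empty)
PUSH 12  12
PUSH 5   12 5
OVER     12 5 12
ADD      12 17
STORE 2  12
DUP      12 12
GT       0
LOAD 2   0 17
MUL      0
PUSH 26  0 26
ADD      26
DUP      26 26
STORE 1  26
STORE 1  (empty)
PUSH 17  17

17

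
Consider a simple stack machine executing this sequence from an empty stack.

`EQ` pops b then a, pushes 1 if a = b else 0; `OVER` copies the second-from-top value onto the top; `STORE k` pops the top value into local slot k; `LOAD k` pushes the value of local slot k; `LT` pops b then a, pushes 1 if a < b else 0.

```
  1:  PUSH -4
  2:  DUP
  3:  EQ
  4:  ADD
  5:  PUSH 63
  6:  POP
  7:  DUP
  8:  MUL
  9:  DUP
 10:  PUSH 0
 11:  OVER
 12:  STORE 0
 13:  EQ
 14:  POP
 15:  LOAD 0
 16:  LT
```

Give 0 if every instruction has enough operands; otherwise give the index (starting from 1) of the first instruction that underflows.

4

PUSH -4 -> -4
DUP     -> -4 -4
EQ      -> 1
ADD  — needs 2 operands, stack has 1 → underflow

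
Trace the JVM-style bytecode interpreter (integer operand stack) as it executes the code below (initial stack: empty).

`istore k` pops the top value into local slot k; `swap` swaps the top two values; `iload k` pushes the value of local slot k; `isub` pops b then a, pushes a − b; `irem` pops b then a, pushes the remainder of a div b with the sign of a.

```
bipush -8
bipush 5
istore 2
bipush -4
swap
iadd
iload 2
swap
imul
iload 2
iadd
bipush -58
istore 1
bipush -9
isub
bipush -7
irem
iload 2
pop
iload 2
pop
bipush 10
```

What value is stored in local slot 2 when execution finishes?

bipush -8  -> -8
bipush 5   -> -8 5
istore 2   -> -8
bipush -4  -> -8 -4
swap       -> -4 -8
iadd       -> -12
iload 2    -> -12 5
swap       -> 5 -12
imul       -> -60
iload 2    -> -60 5
iadd       -> -55
bipush -58 -> -55 -58
istore 1   -> -55
bipush -9  -> -55 -9
isub       -> -46
bipush -7  -> -46 -7
irem       -> -4
iload 2    -> -4 5
pop        -> -4
iload 2    -> -4 5
pop        -> -4
bipush 10  -> -4 10

5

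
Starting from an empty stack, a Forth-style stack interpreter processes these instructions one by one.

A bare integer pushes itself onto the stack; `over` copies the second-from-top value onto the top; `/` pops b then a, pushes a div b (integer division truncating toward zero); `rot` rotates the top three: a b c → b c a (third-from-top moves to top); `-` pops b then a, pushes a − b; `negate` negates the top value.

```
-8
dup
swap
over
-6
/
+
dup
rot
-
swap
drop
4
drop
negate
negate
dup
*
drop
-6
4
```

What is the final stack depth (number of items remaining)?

2

-8     : -8
dup    : -8 -8
swap   : -8 -8
over   : -8 -8 -8
-6     : -8 -8 -8 -6
/      : -8 -8 1
+      : -8 -7
dup    : -8 -7 -7
rot    : -7 -7 -8
-      : -7 1
swap   : 1 -7
drop   : 1
4      : 1 4
drop   : 1
negate : -1
negate : 1
dup    : 1 1
*      : 1
drop   : (empty)
-6     : -6
4      : -6 4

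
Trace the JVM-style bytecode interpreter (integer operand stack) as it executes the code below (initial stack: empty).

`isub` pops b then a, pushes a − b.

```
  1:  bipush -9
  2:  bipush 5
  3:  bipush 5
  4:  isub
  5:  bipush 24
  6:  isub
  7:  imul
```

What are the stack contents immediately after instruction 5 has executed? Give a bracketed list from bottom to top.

bipush -9 -> [-9]
bipush 5  -> [-9, 5]
bipush 5  -> [-9, 5, 5]
isub      -> [-9, 0]
bipush 24 -> [-9, 0, 24]

[-9, 0, 24]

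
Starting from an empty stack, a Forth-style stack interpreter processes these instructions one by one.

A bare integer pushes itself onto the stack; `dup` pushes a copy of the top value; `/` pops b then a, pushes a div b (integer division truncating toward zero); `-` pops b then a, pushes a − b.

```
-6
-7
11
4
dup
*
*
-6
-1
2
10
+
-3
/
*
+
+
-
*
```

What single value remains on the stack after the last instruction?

-6   [-6]
-7   [-6, -7]
11   [-6, -7, 11]
4    [-6, -7, 11, 4]
dup  [-6, -7, 11, 4, 4]
*    [-6, -7, 11, 16]
*    [-6, -7, 176]
-6   [-6, -7, 176, -6]
-1   [-6, -7, 176, -6, -1]
2    [-6, -7, 176, -6, -1, 2]
10   [-6, -7, 176, -6, -1, 2, 10]
+    [-6, -7, 176, -6, -1, 12]
-3   [-6, -7, 176, -6, -1, 12, -3]
/    [-6, -7, 176, -6, -1, -4]
*    [-6, -7, 176, -6, 4]
+    [-6, -7, 176, -2]
+    [-6, -7, 174]
-    [-6, -181]
*    [1086]

1086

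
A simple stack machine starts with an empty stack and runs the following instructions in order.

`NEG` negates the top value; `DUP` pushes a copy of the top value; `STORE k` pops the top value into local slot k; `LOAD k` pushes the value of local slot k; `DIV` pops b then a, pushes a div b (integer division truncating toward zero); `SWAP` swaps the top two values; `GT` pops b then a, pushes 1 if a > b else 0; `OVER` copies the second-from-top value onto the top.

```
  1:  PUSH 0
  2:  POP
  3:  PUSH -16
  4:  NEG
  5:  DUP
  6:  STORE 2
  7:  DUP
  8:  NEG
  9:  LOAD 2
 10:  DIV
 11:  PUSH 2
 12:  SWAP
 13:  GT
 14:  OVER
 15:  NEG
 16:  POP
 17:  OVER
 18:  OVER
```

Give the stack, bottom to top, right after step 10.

[16, -1]

PUSH 0    0
POP       (empty)
PUSH -16  -16
NEG       16
DUP       16 16
STORE 2   16
DUP       16 16
NEG       16 -16
LOAD 2    16 -16 16
DIV       16 -1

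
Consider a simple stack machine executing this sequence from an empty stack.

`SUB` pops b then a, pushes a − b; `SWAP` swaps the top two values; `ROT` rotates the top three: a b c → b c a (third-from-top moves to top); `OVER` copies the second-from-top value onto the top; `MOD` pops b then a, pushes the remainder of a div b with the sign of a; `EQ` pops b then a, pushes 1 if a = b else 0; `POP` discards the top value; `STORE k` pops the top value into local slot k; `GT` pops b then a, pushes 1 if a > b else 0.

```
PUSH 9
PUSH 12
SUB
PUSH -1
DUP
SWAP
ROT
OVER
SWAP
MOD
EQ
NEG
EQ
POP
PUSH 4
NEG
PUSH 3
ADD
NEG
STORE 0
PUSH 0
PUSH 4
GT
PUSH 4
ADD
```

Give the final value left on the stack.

4

PUSH 9  -> 9
PUSH 12 -> 9 12
SUB     -> -3
PUSH -1 -> -3 -1
DUP     -> -3 -1 -1
SWAP    -> -3 -1 -1
ROT     -> -1 -1 -3
OVER    -> -1 -1 -3 -1
SWAP    -> -1 -1 -1 -3
MOD     -> -1 -1 -1
EQ      -> -1 1
NEG     -> -1 -1
EQ      -> 1
POP     -> (empty)
PUSH 4  -> 4
NEG     -> -4
PUSH 3  -> -4 3
ADD     -> -1
NEG     -> 1
STORE 0 -> (empty)
PUSH 0  -> 0
PUSH 4  -> 0 4
GT      -> 0
PUSH 4  -> 0 4
ADD     -> 4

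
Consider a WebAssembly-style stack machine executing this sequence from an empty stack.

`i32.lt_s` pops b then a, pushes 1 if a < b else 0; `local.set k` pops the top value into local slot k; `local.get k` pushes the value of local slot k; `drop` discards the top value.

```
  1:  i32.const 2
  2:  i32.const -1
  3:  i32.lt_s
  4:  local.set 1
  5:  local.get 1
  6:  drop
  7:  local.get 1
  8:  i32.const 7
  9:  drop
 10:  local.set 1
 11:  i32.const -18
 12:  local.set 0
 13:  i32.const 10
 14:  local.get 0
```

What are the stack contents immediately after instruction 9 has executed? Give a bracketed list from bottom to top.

i32.const 2  -> 2
i32.const -1 -> 2 -1
i32.lt_s     -> 0
local.set 1  -> (empty)
local.get 1  -> 0
drop         -> (empty)
local.get 1  -> 0
i32.const 7  -> 0 7
drop         -> 0

[0]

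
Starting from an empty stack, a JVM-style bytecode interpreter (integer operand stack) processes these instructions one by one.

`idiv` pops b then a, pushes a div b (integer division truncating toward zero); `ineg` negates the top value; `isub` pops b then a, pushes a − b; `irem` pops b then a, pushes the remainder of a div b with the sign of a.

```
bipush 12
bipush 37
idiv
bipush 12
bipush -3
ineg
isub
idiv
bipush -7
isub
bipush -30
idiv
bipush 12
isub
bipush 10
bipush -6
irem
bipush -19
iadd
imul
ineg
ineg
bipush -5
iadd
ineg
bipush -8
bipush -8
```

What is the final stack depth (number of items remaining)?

bipush 12  : 12
bipush 37  : 12 37
idiv       : 0
bipush 12  : 0 12
bipush -3  : 0 12 -3
ineg       : 0 12 3
isub       : 0 9
idiv       : 0
bipush -7  : 0 -7
isub       : 7
bipush -30 : 7 -30
idiv       : 0
bipush 12  : 0 12
isub       : -12
bipush 10  : -12 10
bipush -6  : -12 10 -6
irem       : -12 4
bipush -19 : -12 4 -19
iadd       : -12 -15
imul       : 180
ineg       : -180
ineg       : 180
bipush -5  : 180 -5
iadd       : 175
ineg       : -175
bipush -8  : -175 -8
bipush -8  : -175 -8 -8

3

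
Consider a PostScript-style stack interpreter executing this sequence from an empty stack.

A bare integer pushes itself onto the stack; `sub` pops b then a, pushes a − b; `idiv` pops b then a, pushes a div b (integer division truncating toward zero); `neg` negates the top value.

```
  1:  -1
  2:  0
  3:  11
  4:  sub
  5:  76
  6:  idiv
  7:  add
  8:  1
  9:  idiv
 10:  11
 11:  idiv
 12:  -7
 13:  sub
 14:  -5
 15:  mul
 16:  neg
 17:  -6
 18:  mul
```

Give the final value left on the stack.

-210

-1   : -1
0    : -1 0
11   : -1 0 11
sub  : -1 -11
76   : -1 -11 76
idiv : -1 0
add  : -1
1    : -1 1
idiv : -1
11   : -1 11
idiv : 0
-7   : 0 -7
sub  : 7
-5   : 7 -5
mul  : -35
neg  : 35
-6   : 35 -6
mul  : -210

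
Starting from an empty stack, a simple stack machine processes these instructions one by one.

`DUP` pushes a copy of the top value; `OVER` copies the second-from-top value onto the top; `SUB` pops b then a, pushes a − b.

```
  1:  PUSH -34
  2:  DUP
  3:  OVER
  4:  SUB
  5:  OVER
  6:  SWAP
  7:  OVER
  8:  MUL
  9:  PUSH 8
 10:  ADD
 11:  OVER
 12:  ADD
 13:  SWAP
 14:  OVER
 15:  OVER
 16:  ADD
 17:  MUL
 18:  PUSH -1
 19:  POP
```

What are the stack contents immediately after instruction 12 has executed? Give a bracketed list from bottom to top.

PUSH -34 -> -34
DUP      -> -34 -34
OVER     -> -34 -34 -34
SUB      -> -34 0
OVER     -> -34 0 -34
SWAP     -> -34 -34 0
OVER     -> -34 -34 0 -34
MUL      -> -34 -34 0
PUSH 8   -> -34 -34 0 8
ADD      -> -34 -34 8
OVER     -> -34 -34 8 -34
ADD      -> -34 -34 -26

[-34, -34, -26]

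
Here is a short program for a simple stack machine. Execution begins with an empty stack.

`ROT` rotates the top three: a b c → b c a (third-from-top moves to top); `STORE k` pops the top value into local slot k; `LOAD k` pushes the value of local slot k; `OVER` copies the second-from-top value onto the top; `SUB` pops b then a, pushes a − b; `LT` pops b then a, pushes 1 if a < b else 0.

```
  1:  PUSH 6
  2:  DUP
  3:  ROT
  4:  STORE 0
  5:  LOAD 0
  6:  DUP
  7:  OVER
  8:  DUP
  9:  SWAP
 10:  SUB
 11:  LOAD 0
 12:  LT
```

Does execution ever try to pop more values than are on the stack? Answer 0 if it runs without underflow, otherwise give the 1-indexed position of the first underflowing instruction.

3

PUSH 6  6
DUP     6 6
ROT  — needs 3 operands, stack has 2 → underflow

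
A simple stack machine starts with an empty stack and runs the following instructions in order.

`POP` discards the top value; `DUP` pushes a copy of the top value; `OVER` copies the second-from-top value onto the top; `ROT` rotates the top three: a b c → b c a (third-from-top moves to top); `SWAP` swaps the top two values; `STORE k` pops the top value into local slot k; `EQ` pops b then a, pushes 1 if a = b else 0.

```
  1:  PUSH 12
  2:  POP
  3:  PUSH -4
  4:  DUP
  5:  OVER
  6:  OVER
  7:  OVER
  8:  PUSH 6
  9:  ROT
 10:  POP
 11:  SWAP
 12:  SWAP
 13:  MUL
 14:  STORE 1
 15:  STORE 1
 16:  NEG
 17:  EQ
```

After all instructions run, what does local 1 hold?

PUSH 12 → [12]
POP     → []
PUSH -4 → [-4]
DUP     → [-4, -4]
OVER    → [-4, -4, -4]
OVER    → [-4, -4, -4, -4]
OVER    → [-4, -4, -4, -4, -4]
PUSH 6  → [-4, -4, -4, -4, -4, 6]
ROT     → [-4, -4, -4, -4, 6, -4]
POP     → [-4, -4, -4, -4, 6]
SWAP    → [-4, -4, -4, 6, -4]
SWAP    → [-4, -4, -4, -4, 6]
MUL     → [-4, -4, -4, -24]
STORE 1 → [-4, -4, -4]
STORE 1 → [-4, -4]
NEG     → [-4, 4]
EQ      → [0]

-4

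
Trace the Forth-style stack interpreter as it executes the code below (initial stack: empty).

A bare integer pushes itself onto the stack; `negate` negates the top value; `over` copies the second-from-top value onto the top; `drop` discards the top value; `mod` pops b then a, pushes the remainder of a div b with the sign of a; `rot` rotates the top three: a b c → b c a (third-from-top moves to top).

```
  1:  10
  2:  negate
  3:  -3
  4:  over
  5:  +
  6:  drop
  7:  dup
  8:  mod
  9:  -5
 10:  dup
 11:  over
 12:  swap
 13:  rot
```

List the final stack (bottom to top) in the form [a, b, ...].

[0, -5, -5, -5]

10     : [10]
negate : [-10]
-3     : [-10, -3]
over   : [-10, -3, -10]
+      : [-10, -13]
drop   : [-10]
dup    : [-10, -10]
mod    : [0]
-5     : [0, -5]
dup    : [0, -5, -5]
over   : [0, -5, -5, -5]
swap   : [0, -5, -5, -5]
rot    : [0, -5, -5, -5]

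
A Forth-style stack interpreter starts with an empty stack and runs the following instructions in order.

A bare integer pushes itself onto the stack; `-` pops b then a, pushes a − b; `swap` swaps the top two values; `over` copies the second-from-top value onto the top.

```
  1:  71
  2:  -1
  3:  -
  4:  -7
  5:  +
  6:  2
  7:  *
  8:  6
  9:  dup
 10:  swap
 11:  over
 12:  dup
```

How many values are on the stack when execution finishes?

5

71    71
-1    71 -1
-     72
-7    72 -7
+     65
2     65 2
*     130
6     130 6
dup   130 6 6
swap  130 6 6
over  130 6 6 6
dup   130 6 6 6 6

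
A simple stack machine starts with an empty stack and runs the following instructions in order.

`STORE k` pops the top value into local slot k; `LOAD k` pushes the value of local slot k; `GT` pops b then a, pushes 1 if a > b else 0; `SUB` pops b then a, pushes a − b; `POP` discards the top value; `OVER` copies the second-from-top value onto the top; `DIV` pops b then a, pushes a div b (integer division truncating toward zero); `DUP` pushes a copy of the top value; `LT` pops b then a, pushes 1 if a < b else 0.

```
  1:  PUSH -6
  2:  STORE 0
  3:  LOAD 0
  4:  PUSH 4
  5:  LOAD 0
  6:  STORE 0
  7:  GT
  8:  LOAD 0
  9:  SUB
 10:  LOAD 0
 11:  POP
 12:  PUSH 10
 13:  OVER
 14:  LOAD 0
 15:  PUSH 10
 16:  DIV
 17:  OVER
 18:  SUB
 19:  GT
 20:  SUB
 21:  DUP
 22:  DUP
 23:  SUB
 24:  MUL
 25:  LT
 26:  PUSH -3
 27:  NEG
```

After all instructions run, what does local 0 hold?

PUSH -6 -> [-6]
STORE 0 -> []
LOAD 0  -> [-6]
PUSH 4  -> [-6, 4]
LOAD 0  -> [-6, 4, -6]
STORE 0 -> [-6, 4]
GT      -> [0]
LOAD 0  -> [0, -6]
SUB     -> [6]
LOAD 0  -> [6, -6]
POP     -> [6]
PUSH 10 -> [6, 10]
OVER    -> [6, 10, 6]
LOAD 0  -> [6, 10, 6, -6]
PUSH 10 -> [6, 10, 6, -6, 10]
DIV     -> [6, 10, 6, 0]
OVER    -> [6, 10, 6, 0, 6]
SUB     -> [6, 10, 6, -6]
GT      -> [6, 10, 1]
SUB     -> [6, 9]
DUP     -> [6, 9, 9]
DUP     -> [6, 9, 9, 9]
SUB     -> [6, 9, 0]
MUL     -> [6, 0]
LT      -> [0]
PUSH -3 -> [0, -3]
NEG     -> [0, 3]

-6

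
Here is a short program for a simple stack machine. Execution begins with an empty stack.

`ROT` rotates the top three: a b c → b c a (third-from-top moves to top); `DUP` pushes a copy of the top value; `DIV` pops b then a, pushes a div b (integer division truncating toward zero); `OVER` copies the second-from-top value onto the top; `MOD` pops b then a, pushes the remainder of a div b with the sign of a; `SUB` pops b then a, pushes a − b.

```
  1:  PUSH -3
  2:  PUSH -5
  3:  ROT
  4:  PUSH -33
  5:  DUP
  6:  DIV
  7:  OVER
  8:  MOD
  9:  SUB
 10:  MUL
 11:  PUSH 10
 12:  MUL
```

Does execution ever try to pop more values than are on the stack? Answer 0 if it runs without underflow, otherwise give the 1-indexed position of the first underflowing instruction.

3

PUSH -3 → -3
PUSH -5 → -3 -5
ROT  — needs 3 operands, stack has 2 → underflow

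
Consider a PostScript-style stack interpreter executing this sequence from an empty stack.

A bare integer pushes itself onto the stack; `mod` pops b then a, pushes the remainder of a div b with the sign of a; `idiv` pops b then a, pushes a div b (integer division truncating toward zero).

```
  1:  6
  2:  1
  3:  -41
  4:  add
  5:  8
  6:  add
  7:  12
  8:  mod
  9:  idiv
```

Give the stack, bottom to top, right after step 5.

[6, -40, 8]

6   : [6]
1   : [6, 1]
-41 : [6, 1, -41]
add : [6, -40]
8   : [6, -40, 8]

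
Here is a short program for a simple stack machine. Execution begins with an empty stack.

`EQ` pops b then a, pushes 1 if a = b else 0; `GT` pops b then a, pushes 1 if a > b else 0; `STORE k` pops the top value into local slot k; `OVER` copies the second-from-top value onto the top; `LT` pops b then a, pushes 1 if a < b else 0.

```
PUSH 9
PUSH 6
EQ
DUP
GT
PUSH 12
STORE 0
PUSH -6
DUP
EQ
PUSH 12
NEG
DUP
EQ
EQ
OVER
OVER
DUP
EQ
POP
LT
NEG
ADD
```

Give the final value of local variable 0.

PUSH 9   9
PUSH 6   9 6
EQ       0
DUP      0 0
GT       0
PUSH 12  0 12
STORE 0  0
PUSH -6  0 -6
DUP      0 -6 -6
EQ       0 1
PUSH 12  0 1 12
NEG      0 1 -12
DUP      0 1 -12 -12
EQ       0 1 1
EQ       0 1
OVER     0 1 0
OVER     0 1 0 1
DUP      0 1 0 1 1
EQ       0 1 0 1
POP      0 1 0
LT       0 0
NEG      0 0
ADD      0

12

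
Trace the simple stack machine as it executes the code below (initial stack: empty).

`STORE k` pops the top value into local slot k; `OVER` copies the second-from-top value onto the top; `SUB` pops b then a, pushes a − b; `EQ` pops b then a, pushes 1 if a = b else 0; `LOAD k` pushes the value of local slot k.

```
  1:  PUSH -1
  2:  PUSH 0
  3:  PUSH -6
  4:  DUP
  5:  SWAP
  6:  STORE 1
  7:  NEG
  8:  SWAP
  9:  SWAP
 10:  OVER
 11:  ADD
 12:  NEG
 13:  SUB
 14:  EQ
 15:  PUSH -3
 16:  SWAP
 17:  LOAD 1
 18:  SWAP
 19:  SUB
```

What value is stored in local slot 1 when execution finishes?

-6

PUSH -1 -> [-1]
PUSH 0  -> [-1, 0]
PUSH -6 -> [-1, 0, -6]
DUP     -> [-1, 0, -6, -6]
SWAP    -> [-1, 0, -6, -6]
STORE 1 -> [-1, 0, -6]
NEG     -> [-1, 0, 6]
SWAP    -> [-1, 6, 0]
SWAP    -> [-1, 0, 6]
OVER    -> [-1, 0, 6, 0]
ADD     -> [-1, 0, 6]
NEG     -> [-1, 0, -6]
SUB     -> [-1, 6]
EQ      -> [0]
PUSH -3 -> [0, -3]
SWAP    -> [-3, 0]
LOAD 1  -> [-3, 0, -6]
SWAP    -> [-3, -6, 0]
SUB     -> [-3, -6]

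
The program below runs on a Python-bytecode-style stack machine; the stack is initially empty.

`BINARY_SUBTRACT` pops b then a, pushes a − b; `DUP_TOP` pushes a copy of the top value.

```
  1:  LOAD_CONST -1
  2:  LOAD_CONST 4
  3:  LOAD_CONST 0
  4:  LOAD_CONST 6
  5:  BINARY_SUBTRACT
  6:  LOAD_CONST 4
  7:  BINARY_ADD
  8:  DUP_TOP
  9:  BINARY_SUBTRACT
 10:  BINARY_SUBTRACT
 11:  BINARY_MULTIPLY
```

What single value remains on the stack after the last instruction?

-4

LOAD_CONST -1   → [-1]
LOAD_CONST 4    → [-1, 4]
LOAD_CONST 0    → [-1, 4, 0]
LOAD_CONST 6    → [-1, 4, 0, 6]
BINARY_SUBTRACT → [-1, 4, -6]
LOAD_CONST 4    → [-1, 4, -6, 4]
BINARY_ADD      → [-1, 4, -2]
DUP_TOP         → [-1, 4, -2, -2]
BINARY_SUBTRACT → [-1, 4, 0]
BINARY_SUBTRACT → [-1, 4]
BINARY_MULTIPLY → [-4]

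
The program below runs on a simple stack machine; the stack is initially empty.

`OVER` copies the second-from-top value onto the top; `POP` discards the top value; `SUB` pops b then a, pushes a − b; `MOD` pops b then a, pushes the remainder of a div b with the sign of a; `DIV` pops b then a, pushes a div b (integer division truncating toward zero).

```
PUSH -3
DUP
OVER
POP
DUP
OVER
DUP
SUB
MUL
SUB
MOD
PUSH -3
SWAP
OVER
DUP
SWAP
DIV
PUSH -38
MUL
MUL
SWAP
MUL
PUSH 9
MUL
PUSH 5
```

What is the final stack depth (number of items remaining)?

PUSH -3  : -3
DUP      : -3 -3
OVER     : -3 -3 -3
POP      : -3 -3
DUP      : -3 -3 -3
OVER     : -3 -3 -3 -3
DUP      : -3 -3 -3 -3 -3
SUB      : -3 -3 -3 0
MUL      : -3 -3 0
SUB      : -3 -3
MOD      : 0
PUSH -3  : 0 -3
SWAP     : -3 0
OVER     : -3 0 -3
DUP      : -3 0 -3 -3
SWAP     : -3 0 -3 -3
DIV      : -3 0 1
PUSH -38 : -3 0 1 -38
MUL      : -3 0 -38
MUL      : -3 0
SWAP     : 0 -3
MUL      : 0
PUSH 9   : 0 9
MUL      : 0
PUSH 5   : 0 5

2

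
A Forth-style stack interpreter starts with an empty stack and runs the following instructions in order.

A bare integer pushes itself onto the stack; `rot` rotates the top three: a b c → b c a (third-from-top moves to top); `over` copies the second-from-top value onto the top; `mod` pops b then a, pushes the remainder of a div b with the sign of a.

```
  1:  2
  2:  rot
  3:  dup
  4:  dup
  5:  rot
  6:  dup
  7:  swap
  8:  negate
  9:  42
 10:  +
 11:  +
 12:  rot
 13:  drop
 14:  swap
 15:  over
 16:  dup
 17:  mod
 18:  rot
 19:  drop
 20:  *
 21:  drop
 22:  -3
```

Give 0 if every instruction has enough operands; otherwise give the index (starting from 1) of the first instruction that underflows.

2

2 -> 2
rot  — needs 3 operands, stack has 1 → underflow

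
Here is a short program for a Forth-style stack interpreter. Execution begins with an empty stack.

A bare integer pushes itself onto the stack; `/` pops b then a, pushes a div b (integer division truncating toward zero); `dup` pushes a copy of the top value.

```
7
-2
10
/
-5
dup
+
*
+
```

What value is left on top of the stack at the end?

7   → [7]
-2  → [7, -2]
10  → [7, -2, 10]
/   → [7, 0]
-5  → [7, 0, -5]
dup → [7, 0, -5, -5]
+   → [7, 0, -10]
*   → [7, 0]
+   → [7]

7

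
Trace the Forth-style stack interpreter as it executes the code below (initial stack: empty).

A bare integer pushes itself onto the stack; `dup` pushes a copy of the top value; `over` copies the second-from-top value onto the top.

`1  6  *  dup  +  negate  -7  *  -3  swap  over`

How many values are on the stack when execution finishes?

1       1
6       1 6
*       6
dup     6 6
+       12
negate  -12
-7      -12 -7
*       84
-3      84 -3
swap    -3 84
over    -3 84 -3

3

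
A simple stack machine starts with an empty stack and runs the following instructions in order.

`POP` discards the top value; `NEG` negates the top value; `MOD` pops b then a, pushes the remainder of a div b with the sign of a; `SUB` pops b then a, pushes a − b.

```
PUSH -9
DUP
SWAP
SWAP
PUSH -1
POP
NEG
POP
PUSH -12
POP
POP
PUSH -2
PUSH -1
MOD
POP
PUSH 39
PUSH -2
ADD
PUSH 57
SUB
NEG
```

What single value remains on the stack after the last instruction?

20

PUSH -9  → [-9]
DUP      → [-9, -9]
SWAP     → [-9, -9]
SWAP     → [-9, -9]
PUSH -1  → [-9, -9, -1]
POP      → [-9, -9]
NEG      → [-9, 9]
POP      → [-9]
PUSH -12 → [-9, -12]
POP      → [-9]
POP      → []
PUSH -2  → [-2]
PUSH -1  → [-2, -1]
MOD      → [0]
POP      → []
PUSH 39  → [39]
PUSH -2  → [39, -2]
ADD      → [37]
PUSH 57  → [37, 57]
SUB      → [-20]
NEG      → [20]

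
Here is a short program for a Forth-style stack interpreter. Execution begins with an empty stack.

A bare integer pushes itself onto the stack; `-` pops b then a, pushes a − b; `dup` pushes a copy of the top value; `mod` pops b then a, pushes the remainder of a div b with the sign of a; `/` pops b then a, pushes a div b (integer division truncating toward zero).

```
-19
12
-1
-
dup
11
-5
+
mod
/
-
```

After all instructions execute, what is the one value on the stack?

-19 : [-19]
12  : [-19, 12]
-1  : [-19, 12, -1]
-   : [-19, 13]
dup : [-19, 13, 13]
11  : [-19, 13, 13, 11]
-5  : [-19, 13, 13, 11, -5]
+   : [-19, 13, 13, 6]
mod : [-19, 13, 1]
/   : [-19, 13]
-   : [-32]

-32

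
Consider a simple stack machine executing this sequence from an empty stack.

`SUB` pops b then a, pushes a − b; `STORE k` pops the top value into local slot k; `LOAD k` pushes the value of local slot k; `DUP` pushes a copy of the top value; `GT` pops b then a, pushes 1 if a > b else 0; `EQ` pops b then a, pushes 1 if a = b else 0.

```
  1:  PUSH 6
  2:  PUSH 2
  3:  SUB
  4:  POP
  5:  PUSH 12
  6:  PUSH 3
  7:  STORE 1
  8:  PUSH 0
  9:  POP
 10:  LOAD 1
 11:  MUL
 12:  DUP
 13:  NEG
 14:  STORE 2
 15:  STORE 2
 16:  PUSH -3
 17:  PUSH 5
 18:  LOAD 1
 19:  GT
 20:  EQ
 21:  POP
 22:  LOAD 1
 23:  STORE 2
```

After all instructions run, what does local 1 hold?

PUSH 6  : [6]
PUSH 2  : [6, 2]
SUB     : [4]
POP     : []
PUSH 12 : [12]
PUSH 3  : [12, 3]
STORE 1 : [12]
PUSH 0  : [12, 0]
POP     : [12]
LOAD 1  : [12, 3]
MUL     : [36]
DUP     : [36, 36]
NEG     : [36, -36]
STORE 2 : [36]
STORE 2 : []
PUSH -3 : [-3]
PUSH 5  : [-3, 5]
LOAD 1  : [-3, 5, 3]
GT      : [-3, 1]
EQ      : [0]
POP     : []
LOAD 1  : [3]
STORE 2 : []

3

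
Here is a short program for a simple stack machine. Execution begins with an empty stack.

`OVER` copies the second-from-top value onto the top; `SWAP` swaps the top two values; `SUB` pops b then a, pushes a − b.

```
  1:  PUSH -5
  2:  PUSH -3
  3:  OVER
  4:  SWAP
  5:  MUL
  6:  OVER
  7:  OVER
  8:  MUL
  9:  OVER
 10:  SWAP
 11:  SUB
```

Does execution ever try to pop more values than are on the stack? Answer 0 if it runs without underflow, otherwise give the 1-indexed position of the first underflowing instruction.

0

PUSH -5 → -5
PUSH -3 → -5 -3
OVER    → -5 -3 -5
SWAP    → -5 -5 -3
MUL     → -5 15
OVER    → -5 15 -5
OVER    → -5 15 -5 15
MUL     → -5 15 -75
OVER    → -5 15 -75 15
SWAP    → -5 15 15 -75
SUB     → -5 15 90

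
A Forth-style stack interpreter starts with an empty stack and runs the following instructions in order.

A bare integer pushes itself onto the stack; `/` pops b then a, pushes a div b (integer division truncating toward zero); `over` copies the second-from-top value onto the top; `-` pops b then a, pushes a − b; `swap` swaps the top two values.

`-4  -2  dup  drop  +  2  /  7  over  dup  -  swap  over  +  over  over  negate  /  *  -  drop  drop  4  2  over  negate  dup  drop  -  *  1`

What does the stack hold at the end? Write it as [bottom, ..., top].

[24, 1]

-4     -> -4
-2     -> -4 -2
dup    -> -4 -2 -2
drop   -> -4 -2
+      -> -6
2      -> -6 2
/      -> -3
7      -> -3 7
over   -> -3 7 -3
dup    -> -3 7 -3 -3
-      -> -3 7 0
swap   -> -3 0 7
over   -> -3 0 7 0
+      -> -3 0 7
over   -> -3 0 7 0
over   -> -3 0 7 0 7
negate -> -3 0 7 0 -7
/      -> -3 0 7 0
*      -> -3 0 0
-      -> -3 0
drop   -> -3
drop   -> (empty)
4      -> 4
2      -> 4 2
over   -> 4 2 4
negate -> 4 2 -4
dup    -> 4 2 -4 -4
drop   -> 4 2 -4
-      -> 4 6
*      -> 24
1      -> 24 1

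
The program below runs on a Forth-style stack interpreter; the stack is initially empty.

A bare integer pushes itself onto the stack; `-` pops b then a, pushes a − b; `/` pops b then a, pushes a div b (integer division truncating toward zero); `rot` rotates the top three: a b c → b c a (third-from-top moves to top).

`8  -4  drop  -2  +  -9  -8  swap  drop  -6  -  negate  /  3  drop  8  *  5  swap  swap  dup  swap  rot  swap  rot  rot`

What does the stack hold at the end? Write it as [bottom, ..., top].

8      → [8]
-4     → [8, -4]
drop   → [8]
-2     → [8, -2]
+      → [6]
-9     → [6, -9]
-8     → [6, -9, -8]
swap   → [6, -8, -9]
drop   → [6, -8]
-6     → [6, -8, -6]
-      → [6, -2]
negate → [6, 2]
/      → [3]
3      → [3, 3]
drop   → [3]
8      → [3, 8]
*      → [24]
5      → [24, 5]
swap   → [5, 24]
swap   → [24, 5]
dup    → [24, 5, 5]
swap   → [24, 5, 5]
rot    → [5, 5, 24]
swap   → [5, 24, 5]
rot    → [24, 5, 5]
rot    → [5, 5, 24]

[5, 5, 24]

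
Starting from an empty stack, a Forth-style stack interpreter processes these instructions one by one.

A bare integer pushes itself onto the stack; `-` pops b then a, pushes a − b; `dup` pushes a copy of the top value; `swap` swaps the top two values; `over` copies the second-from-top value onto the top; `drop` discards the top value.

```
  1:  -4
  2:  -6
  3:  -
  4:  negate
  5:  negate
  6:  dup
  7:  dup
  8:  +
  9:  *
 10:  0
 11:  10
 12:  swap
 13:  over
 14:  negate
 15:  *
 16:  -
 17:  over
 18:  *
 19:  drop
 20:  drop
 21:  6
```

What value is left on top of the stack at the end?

6

-4     → -4
-6     → -4 -6
-      → 2
negate → -2
negate → 2
dup    → 2 2
dup    → 2 2 2
+      → 2 4
*      → 8
0      → 8 0
10     → 8 0 10
swap   → 8 10 0
over   → 8 10 0 10
negate → 8 10 0 -10
*      → 8 10 0
-      → 8 10
over   → 8 10 8
*      → 8 80
drop   → 8
drop   → (empty)
6      → 6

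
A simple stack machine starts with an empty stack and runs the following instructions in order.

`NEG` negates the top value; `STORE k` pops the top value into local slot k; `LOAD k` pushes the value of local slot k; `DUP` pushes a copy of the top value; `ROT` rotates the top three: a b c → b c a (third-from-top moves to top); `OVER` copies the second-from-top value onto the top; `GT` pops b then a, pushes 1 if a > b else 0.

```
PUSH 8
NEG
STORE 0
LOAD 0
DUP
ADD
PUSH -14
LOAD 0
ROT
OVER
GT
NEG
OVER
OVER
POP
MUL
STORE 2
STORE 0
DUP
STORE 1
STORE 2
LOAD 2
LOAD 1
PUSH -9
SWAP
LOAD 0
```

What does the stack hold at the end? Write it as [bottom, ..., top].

[-14, -9, -14, -8]

PUSH 8   → [8]
NEG      → [-8]
STORE 0  → []
LOAD 0   → [-8]
DUP      → [-8, -8]
ADD      → [-16]
PUSH -14 → [-16, -14]
LOAD 0   → [-16, -14, -8]
ROT      → [-14, -8, -16]
OVER     → [-14, -8, -16, -8]
GT       → [-14, -8, 0]
NEG      → [-14, -8, 0]
OVER     → [-14, -8, 0, -8]
OVER     → [-14, -8, 0, -8, 0]
POP      → [-14, -8, 0, -8]
MUL      → [-14, -8, 0]
STORE 2  → [-14, -8]
STORE 0  → [-14]
DUP      → [-14, -14]
STORE 1  → [-14]
STORE 2  → []
LOAD 2   → [-14]
LOAD 1   → [-14, -14]
PUSH -9  → [-14, -14, -9]
SWAP     → [-14, -9, -14]
LOAD 0   → [-14, -9, -14, -8]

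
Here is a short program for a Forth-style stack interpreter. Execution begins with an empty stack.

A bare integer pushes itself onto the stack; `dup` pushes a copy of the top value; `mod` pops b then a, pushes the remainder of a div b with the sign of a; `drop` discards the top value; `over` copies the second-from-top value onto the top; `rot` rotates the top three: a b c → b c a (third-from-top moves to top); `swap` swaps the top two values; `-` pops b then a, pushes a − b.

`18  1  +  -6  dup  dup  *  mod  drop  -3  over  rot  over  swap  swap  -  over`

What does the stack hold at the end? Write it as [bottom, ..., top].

18    18
1     18 1
+     19
-6    19 -6
dup   19 -6 -6
dup   19 -6 -6 -6
*     19 -6 36
mod   19 -6
drop  19
-3    19 -3
over  19 -3 19
rot   -3 19 19
over  -3 19 19 19
swap  -3 19 19 19
swap  -3 19 19 19
-     -3 19 0
over  -3 19 0 19

[-3, 19, 0, 19]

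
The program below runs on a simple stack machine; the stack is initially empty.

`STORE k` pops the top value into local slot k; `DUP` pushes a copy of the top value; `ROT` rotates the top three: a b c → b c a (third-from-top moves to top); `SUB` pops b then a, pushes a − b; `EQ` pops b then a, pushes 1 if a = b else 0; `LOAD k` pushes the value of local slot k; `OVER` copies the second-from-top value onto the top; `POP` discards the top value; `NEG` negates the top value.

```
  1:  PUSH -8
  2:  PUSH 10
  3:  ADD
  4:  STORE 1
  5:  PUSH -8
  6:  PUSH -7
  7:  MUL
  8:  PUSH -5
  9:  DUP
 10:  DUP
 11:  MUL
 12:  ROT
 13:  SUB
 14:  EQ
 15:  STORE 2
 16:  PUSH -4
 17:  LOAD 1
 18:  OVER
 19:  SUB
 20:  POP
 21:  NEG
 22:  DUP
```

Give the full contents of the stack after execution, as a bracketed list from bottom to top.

[4, 4]

PUSH -8 : [-8]
PUSH 10 : [-8, 10]
ADD     : [2]
STORE 1 : []
PUSH -8 : [-8]
PUSH -7 : [-8, -7]
MUL     : [56]
PUSH -5 : [56, -5]
DUP     : [56, -5, -5]
DUP     : [56, -5, -5, -5]
MUL     : [56, -5, 25]
ROT     : [-5, 25, 56]
SUB     : [-5, -31]
EQ      : [0]
STORE 2 : []
PUSH -4 : [-4]
LOAD 1  : [-4, 2]
OVER    : [-4, 2, -4]
SUB     : [-4, 6]
POP     : [-4]
NEG     : [4]
DUP     : [4, 4]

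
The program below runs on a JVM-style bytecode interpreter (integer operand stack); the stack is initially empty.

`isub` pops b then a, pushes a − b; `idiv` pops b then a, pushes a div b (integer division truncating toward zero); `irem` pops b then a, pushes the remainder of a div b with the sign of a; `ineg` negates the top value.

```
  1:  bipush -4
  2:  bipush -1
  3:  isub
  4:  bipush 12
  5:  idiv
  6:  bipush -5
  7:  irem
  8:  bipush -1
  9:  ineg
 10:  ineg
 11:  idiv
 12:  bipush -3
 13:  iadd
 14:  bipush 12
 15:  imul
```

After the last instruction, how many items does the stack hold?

bipush -4 -> [-4]
bipush -1 -> [-4, -1]
isub      -> [-3]
bipush 12 -> [-3, 12]
idiv      -> [0]
bipush -5 -> [0, -5]
irem      -> [0]
bipush -1 -> [0, -1]
ineg      -> [0, 1]
ineg      -> [0, -1]
idiv      -> [0]
bipush -3 -> [0, -3]
iadd      -> [-3]
bipush 12 -> [-3, 12]
imul      -> [-36]

1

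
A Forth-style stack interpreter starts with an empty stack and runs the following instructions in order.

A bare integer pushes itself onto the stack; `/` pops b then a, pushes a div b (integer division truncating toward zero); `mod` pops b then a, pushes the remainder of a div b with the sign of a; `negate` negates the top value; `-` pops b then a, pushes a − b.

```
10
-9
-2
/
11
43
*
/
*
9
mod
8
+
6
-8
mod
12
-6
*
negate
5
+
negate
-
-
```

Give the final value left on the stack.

10     → [10]
-9     → [10, -9]
-2     → [10, -9, -2]
/      → [10, 4]
11     → [10, 4, 11]
43     → [10, 4, 11, 43]
*      → [10, 4, 473]
/      → [10, 0]
*      → [0]
9      → [0, 9]
mod    → [0]
8      → [0, 8]
+      → [8]
6      → [8, 6]
-8     → [8, 6, -8]
mod    → [8, 6]
12     → [8, 6, 12]
-6     → [8, 6, 12, -6]
*      → [8, 6, -72]
negate → [8, 6, 72]
5      → [8, 6, 72, 5]
+      → [8, 6, 77]
negate → [8, 6, -77]
-      → [8, 83]
-      → [-75]

-75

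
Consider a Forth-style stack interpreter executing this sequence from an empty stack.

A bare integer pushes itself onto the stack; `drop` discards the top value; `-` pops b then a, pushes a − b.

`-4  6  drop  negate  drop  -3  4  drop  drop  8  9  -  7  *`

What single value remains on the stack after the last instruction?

-7

-4     → -4
6      → -4 6
drop   → -4
negate → 4
drop   → (empty)
-3     → -3
4      → -3 4
drop   → -3
drop   → (empty)
8      → 8
9      → 8 9
-      → -1
7      → -1 7
*      → -7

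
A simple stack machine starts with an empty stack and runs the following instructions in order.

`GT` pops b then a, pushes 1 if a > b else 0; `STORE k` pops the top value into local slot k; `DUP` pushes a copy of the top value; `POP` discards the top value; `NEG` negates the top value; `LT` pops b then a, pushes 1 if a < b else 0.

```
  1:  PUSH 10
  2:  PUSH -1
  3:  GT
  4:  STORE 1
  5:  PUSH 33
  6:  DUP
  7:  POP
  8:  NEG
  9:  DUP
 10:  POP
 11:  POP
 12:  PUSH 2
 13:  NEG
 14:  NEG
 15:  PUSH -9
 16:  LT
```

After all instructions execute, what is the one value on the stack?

PUSH 10 : [10]
PUSH -1 : [10, -1]
GT      : [1]
STORE 1 : []
PUSH 33 : [33]
DUP     : [33, 33]
POP     : [33]
NEG     : [-33]
DUP     : [-33, -33]
POP     : [-33]
POP     : []
PUSH 2  : [2]
NEG     : [-2]
NEG     : [2]
PUSH -9 : [2, -9]
LT      : [0]

0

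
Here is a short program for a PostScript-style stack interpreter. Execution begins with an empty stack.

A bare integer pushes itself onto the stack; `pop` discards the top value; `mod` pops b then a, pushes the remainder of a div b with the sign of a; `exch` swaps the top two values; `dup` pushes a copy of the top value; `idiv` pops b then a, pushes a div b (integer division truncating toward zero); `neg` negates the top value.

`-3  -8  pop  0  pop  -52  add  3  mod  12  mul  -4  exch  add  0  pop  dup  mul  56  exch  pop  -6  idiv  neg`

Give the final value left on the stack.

-3    -3
-8    -3 -8
pop   -3
0     -3 0
pop   -3
-52   -3 -52
add   -55
3     -55 3
mod   -1
12    -1 12
mul   -12
-4    -12 -4
exch  -4 -12
add   -16
0     -16 0
pop   -16
dup   -16 -16
mul   256
56    256 56
exch  56 256
pop   56
-6    56 -6
idiv  -9
neg   9

9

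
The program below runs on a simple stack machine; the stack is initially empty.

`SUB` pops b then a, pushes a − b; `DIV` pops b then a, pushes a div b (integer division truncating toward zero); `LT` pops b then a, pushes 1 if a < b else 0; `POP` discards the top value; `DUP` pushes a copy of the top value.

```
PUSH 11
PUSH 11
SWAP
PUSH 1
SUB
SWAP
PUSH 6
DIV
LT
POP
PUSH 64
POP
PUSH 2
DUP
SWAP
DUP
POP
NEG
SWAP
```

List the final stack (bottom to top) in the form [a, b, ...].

PUSH 11 -> [11]
PUSH 11 -> [11, 11]
SWAP    -> [11, 11]
PUSH 1  -> [11, 11, 1]
SUB     -> [11, 10]
SWAP    -> [10, 11]
PUSH 6  -> [10, 11, 6]
DIV     -> [10, 1]
LT      -> [0]
POP     -> []
PUSH 64 -> [64]
POP     -> []
PUSH 2  -> [2]
DUP     -> [2, 2]
SWAP    -> [2, 2]
DUP     -> [2, 2, 2]
POP     -> [2, 2]
NEG     -> [2, -2]
SWAP    -> [-2, 2]

[-2, 2]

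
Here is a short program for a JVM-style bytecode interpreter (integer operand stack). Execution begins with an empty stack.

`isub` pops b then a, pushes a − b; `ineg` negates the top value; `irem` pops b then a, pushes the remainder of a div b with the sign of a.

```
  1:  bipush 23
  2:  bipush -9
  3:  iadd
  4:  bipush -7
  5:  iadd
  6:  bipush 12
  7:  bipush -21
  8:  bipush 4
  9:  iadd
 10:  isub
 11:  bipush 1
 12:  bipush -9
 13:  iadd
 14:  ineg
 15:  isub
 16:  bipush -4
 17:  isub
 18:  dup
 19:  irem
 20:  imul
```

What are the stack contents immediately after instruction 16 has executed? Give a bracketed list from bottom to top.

bipush 23  : [23]
bipush -9  : [23, -9]
iadd       : [14]
bipush -7  : [14, -7]
iadd       : [7]
bipush 12  : [7, 12]
bipush -21 : [7, 12, -21]
bipush 4   : [7, 12, -21, 4]
iadd       : [7, 12, -17]
isub       : [7, 29]
bipush 1   : [7, 29, 1]
bipush -9  : [7, 29, 1, -9]
iadd       : [7, 29, -8]
ineg       : [7, 29, 8]
isub       : [7, 21]
bipush -4  : [7, 21, -4]

[7, 21, -4]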